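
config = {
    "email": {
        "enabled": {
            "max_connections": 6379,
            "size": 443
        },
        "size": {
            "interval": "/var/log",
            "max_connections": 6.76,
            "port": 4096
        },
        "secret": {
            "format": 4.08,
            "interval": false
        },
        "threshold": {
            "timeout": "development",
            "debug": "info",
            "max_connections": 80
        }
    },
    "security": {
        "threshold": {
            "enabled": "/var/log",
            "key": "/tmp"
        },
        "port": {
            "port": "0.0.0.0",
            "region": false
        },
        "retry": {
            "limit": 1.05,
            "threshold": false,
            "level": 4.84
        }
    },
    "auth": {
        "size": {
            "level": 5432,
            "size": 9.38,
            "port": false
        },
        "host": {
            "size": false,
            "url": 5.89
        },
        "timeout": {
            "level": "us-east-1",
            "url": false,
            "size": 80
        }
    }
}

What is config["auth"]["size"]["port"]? False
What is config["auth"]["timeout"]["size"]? 80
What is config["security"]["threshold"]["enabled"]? "/var/log"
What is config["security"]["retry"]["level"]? 4.84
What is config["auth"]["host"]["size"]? False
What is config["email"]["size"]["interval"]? "/var/log"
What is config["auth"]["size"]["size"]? 9.38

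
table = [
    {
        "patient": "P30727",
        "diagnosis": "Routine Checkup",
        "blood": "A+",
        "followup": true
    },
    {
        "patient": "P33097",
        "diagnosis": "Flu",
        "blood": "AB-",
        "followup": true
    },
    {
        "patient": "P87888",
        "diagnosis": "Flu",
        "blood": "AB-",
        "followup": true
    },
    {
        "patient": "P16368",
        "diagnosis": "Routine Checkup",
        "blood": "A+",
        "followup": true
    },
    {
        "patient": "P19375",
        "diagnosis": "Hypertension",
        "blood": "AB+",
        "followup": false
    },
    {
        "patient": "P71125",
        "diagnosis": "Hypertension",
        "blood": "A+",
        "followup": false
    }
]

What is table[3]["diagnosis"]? "Routine Checkup"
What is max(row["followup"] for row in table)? True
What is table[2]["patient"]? "P87888"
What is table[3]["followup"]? True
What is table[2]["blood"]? "AB-"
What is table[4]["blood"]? "AB+"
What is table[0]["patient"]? "P30727"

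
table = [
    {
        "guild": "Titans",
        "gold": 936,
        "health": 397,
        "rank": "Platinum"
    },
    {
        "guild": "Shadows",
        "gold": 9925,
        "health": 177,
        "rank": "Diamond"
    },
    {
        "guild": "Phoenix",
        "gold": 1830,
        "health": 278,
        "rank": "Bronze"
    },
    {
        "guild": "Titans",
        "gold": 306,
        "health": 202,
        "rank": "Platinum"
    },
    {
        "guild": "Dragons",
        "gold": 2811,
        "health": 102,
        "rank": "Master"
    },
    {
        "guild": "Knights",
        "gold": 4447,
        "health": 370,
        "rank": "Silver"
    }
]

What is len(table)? 6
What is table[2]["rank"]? "Bronze"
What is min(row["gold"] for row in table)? 306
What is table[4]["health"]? 102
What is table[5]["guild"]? "Knights"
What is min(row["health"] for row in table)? 102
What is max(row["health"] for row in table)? 397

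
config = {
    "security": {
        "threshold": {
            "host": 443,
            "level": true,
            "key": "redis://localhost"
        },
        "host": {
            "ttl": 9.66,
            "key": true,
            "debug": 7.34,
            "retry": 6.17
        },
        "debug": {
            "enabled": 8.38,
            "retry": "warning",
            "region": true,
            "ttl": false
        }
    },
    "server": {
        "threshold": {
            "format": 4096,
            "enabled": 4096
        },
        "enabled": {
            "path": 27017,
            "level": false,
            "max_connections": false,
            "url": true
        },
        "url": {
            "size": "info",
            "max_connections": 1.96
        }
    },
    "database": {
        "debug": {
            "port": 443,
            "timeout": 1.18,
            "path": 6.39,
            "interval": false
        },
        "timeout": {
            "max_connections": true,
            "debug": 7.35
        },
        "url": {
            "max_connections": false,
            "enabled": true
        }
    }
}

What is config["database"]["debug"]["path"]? 6.39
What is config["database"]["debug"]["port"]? 443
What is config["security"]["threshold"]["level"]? True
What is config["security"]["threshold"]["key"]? "redis://localhost"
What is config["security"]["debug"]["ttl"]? False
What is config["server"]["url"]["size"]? "info"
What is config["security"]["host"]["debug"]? 7.34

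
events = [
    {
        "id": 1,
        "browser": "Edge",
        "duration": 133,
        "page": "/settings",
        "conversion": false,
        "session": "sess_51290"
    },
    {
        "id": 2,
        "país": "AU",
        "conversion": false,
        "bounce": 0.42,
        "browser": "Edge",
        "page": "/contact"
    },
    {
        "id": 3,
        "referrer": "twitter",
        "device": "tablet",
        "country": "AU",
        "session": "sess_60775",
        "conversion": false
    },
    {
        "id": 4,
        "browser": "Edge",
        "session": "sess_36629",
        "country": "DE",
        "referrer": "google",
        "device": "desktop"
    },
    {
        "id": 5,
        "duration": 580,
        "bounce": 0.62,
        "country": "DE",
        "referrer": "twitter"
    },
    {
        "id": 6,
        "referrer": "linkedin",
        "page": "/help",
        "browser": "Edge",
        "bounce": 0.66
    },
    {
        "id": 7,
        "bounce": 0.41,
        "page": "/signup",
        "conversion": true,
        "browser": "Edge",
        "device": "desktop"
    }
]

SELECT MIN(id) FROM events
1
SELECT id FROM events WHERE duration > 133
[5]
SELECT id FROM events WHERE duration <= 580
[1, 5]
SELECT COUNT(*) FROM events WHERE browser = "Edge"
5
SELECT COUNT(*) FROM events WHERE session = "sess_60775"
1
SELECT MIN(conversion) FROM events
False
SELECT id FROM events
[1, 2, 3, 4, 5, 6, 7]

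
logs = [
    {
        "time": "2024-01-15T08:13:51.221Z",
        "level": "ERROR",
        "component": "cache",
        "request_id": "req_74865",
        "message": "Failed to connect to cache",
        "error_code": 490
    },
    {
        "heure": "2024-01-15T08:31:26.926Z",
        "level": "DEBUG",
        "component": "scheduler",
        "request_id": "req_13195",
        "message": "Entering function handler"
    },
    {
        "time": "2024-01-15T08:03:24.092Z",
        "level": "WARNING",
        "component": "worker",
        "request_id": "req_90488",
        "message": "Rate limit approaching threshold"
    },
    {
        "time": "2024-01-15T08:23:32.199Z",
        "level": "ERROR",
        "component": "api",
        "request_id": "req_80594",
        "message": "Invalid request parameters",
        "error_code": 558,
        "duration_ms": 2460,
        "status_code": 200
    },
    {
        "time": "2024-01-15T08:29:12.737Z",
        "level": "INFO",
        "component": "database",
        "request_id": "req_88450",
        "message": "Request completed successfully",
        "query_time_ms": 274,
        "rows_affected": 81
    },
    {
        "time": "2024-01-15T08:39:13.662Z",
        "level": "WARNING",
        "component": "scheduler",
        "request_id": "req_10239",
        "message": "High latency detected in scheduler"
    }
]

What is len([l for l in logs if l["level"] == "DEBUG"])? 1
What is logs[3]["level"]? "ERROR"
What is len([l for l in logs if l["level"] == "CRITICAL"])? 0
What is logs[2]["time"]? "2024-01-15T08:03:24.092Z"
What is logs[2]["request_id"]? "req_90488"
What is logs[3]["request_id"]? "req_80594"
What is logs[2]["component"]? "worker"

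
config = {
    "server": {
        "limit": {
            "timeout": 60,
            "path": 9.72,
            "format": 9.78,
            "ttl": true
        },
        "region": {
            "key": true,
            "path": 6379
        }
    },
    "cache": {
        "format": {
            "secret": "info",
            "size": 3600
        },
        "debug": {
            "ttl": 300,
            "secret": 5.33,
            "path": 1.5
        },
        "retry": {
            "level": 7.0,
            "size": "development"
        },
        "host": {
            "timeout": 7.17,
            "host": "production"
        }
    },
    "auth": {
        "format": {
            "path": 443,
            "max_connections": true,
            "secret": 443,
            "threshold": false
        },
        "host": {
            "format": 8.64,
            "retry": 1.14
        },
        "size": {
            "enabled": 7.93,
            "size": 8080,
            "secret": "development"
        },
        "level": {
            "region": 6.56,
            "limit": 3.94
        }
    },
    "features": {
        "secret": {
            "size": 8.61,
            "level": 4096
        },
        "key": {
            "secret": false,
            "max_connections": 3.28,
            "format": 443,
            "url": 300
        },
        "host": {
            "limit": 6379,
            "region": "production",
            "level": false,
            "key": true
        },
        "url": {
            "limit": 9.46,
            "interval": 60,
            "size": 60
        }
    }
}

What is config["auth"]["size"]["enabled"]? 7.93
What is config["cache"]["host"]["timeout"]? 7.17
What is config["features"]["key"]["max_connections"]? 3.28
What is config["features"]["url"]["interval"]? 60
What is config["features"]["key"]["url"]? 300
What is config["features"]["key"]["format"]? 443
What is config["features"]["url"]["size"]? 60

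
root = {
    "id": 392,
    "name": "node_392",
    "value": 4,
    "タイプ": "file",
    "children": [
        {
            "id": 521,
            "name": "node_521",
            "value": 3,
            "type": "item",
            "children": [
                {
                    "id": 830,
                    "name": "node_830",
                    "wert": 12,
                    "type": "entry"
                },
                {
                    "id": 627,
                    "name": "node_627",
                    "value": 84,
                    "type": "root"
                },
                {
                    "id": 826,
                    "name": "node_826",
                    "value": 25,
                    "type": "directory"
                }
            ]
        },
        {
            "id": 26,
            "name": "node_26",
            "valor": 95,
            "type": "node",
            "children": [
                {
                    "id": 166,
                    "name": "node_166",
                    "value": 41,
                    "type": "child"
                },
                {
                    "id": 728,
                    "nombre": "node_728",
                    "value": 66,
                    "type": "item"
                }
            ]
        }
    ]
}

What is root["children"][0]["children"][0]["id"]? 830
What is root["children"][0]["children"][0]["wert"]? 12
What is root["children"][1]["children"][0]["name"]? "node_166"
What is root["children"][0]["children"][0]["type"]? "entry"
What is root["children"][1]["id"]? 26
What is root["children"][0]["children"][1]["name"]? "node_627"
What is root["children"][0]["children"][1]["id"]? 627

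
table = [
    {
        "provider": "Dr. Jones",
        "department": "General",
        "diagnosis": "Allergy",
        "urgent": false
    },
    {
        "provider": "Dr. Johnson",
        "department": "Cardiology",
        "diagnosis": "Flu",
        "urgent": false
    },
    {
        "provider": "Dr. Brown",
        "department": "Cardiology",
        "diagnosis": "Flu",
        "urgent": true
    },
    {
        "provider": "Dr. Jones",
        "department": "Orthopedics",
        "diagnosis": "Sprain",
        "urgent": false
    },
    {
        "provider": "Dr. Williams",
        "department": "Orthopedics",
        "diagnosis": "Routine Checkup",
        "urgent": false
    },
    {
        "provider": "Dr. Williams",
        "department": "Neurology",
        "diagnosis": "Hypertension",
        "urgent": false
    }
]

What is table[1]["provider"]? "Dr. Johnson"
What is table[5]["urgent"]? False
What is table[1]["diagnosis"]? "Flu"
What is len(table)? 6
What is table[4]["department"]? "Orthopedics"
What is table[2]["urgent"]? True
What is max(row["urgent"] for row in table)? True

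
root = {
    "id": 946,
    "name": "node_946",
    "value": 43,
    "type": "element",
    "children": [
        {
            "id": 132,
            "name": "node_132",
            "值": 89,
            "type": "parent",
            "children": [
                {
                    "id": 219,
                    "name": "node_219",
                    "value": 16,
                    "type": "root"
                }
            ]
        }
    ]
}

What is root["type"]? "element"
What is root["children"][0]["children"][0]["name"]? "node_219"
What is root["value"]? 43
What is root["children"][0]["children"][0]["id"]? 219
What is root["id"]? 946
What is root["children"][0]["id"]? 132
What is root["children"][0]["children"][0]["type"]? "root"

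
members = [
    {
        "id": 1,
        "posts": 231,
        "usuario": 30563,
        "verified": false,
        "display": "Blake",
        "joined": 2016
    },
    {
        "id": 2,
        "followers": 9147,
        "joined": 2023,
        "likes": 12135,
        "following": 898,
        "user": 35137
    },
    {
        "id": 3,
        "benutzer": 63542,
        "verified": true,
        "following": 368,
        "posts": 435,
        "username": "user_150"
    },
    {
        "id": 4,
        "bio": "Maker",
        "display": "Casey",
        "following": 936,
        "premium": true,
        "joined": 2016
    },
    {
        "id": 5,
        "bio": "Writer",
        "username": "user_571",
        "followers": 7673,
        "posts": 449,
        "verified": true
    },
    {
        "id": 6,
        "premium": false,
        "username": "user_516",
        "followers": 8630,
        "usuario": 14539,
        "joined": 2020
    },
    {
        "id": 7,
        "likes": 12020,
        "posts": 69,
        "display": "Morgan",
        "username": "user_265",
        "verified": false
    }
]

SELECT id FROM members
[1, 2, 3, 4, 5, 6, 7]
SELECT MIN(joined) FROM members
2016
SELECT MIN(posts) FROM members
69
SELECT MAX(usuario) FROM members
30563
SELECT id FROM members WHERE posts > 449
[]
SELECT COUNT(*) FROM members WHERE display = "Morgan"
1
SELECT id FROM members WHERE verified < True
[1, 7]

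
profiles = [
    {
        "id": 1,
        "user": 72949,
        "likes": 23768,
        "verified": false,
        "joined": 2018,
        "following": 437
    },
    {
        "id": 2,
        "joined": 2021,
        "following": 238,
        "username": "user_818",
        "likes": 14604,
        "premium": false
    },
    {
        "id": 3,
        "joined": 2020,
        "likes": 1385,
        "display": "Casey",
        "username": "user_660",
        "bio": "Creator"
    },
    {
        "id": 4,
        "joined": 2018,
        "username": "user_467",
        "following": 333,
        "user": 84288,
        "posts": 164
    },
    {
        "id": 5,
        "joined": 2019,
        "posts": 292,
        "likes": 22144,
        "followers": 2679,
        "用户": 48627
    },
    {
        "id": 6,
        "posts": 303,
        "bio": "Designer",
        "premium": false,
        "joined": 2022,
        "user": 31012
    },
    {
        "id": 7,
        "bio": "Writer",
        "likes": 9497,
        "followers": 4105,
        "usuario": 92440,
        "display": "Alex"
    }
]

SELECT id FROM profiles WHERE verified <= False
[1]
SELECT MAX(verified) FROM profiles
False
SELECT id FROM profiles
[1, 2, 3, 4, 5, 6, 7]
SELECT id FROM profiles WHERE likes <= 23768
[1, 2, 3, 5, 7]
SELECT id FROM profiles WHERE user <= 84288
[1, 4, 6]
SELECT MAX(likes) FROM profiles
23768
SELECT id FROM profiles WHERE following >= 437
[1]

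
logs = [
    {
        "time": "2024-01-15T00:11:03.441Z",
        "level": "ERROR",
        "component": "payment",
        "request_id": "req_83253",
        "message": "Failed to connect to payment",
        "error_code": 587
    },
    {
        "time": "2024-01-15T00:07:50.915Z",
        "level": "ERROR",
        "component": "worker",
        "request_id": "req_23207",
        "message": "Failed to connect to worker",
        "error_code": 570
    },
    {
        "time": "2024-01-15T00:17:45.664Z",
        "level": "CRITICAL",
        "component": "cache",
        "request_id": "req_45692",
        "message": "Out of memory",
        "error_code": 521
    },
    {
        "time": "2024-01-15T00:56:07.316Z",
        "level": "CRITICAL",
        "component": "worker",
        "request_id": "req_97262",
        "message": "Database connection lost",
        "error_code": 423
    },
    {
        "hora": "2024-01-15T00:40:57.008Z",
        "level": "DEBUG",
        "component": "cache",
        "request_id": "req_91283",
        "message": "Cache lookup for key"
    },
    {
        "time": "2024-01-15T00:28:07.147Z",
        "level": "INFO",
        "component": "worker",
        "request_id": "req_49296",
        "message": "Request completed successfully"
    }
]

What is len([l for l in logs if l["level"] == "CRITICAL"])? 2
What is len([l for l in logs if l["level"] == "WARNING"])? 0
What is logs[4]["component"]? "cache"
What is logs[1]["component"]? "worker"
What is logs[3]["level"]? "CRITICAL"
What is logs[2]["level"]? "CRITICAL"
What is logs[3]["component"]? "worker"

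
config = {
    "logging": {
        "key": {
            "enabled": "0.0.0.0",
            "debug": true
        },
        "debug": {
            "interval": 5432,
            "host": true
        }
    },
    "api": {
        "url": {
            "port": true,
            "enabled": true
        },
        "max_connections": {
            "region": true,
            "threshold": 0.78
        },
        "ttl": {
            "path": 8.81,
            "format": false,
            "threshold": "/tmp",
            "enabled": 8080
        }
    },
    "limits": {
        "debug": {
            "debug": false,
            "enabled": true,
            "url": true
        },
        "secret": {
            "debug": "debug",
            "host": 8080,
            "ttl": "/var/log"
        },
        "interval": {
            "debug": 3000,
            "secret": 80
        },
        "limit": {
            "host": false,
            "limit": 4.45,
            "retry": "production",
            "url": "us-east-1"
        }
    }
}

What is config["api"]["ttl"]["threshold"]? "/tmp"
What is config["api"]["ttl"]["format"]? False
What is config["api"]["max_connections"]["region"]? True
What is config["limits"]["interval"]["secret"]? 80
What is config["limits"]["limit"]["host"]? False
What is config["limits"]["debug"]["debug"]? False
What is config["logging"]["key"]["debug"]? True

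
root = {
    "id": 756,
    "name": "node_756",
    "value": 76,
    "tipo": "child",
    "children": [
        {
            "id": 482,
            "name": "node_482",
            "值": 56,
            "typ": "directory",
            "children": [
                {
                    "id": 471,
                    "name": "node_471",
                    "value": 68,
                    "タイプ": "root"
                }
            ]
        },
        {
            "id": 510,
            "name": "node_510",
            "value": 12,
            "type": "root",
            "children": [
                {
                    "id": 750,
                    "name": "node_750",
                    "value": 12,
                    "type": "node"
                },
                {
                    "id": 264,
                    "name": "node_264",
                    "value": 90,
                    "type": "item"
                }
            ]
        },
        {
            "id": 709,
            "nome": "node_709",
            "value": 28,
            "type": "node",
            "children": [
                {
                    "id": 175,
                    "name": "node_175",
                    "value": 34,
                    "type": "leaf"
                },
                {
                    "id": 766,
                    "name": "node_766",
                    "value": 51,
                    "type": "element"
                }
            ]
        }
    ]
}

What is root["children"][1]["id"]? 510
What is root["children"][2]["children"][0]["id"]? 175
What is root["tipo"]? "child"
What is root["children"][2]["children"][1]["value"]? 51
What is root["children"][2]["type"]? "node"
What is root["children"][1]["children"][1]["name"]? "node_264"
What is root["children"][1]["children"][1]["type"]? "item"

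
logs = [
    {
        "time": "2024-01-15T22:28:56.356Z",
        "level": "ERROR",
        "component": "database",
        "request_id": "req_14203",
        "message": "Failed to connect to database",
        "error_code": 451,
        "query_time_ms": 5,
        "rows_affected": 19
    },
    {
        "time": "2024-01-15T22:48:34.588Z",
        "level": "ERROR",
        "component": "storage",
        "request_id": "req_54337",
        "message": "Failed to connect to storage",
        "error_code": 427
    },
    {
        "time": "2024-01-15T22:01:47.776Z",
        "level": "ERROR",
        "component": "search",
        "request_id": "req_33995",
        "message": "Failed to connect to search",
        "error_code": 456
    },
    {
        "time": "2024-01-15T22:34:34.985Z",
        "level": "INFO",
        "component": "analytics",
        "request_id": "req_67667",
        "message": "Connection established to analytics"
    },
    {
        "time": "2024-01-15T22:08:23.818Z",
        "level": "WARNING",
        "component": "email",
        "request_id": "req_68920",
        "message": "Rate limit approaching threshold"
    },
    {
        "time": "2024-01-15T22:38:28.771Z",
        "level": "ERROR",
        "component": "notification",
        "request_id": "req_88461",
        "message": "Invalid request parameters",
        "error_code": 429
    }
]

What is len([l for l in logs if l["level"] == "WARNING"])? 1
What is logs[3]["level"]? "INFO"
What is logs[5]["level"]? "ERROR"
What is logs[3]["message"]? "Connection established to analytics"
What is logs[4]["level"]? "WARNING"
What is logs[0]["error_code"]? 451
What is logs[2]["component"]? "search"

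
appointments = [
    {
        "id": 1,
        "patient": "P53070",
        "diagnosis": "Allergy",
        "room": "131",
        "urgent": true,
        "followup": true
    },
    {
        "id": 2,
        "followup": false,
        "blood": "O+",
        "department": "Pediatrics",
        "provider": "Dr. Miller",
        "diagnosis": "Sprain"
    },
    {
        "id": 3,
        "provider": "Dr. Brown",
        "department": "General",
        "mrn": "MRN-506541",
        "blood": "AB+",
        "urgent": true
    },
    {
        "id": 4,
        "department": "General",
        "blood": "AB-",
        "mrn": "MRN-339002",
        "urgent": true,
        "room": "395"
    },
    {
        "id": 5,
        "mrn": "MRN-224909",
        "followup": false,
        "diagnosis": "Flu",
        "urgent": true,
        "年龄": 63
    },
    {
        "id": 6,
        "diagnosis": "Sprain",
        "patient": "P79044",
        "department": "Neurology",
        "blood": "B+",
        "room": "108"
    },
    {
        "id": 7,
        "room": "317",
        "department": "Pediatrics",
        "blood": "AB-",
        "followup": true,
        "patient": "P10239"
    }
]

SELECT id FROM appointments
[1, 2, 3, 4, 5, 6, 7]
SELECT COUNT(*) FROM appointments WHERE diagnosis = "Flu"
1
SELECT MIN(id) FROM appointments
1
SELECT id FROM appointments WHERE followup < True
[2, 5]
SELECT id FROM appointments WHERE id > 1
[2, 3, 4, 5, 6, 7]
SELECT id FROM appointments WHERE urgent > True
[]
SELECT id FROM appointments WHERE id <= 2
[1, 2]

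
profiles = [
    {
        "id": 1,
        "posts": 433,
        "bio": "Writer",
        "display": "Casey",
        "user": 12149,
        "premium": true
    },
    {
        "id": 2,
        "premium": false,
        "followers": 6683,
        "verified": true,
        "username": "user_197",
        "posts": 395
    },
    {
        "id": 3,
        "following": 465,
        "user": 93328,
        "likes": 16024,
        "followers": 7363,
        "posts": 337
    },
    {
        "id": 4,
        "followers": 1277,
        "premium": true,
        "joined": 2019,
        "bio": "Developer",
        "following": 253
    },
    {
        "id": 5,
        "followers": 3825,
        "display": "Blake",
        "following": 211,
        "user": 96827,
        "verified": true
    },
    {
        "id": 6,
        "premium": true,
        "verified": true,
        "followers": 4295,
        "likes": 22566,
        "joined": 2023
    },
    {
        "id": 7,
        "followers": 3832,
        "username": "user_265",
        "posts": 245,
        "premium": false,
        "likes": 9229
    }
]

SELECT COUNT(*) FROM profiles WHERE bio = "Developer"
1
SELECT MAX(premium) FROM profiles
True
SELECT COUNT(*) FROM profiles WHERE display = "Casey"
1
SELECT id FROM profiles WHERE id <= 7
[1, 2, 3, 4, 5, 6, 7]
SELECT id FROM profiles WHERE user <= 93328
[1, 3]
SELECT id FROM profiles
[1, 2, 3, 4, 5, 6, 7]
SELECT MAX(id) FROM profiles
7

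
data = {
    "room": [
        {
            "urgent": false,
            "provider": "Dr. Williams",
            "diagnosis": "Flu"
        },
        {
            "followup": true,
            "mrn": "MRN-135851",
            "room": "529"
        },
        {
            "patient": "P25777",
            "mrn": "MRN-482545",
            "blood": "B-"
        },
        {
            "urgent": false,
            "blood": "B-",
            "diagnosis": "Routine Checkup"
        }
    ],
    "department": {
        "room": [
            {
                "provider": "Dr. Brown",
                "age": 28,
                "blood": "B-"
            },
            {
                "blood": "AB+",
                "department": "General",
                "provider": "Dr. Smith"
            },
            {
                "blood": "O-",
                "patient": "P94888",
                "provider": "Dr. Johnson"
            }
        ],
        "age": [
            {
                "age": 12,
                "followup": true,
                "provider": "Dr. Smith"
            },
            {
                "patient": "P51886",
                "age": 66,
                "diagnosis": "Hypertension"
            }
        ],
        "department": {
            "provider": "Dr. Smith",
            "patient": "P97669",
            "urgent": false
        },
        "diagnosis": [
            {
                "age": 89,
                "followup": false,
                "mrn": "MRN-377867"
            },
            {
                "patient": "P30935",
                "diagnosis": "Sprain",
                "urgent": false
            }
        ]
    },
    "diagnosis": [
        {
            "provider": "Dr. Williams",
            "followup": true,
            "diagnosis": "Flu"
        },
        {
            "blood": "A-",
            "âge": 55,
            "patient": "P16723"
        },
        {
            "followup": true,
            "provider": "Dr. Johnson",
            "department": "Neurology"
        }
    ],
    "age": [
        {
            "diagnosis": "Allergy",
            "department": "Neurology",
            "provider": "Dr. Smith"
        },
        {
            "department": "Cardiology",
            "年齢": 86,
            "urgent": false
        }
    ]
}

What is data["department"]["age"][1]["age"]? 66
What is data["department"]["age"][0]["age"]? 12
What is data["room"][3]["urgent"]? False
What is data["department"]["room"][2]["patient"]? "P94888"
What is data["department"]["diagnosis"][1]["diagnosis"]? "Sprain"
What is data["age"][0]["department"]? "Neurology"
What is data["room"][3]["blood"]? "B-"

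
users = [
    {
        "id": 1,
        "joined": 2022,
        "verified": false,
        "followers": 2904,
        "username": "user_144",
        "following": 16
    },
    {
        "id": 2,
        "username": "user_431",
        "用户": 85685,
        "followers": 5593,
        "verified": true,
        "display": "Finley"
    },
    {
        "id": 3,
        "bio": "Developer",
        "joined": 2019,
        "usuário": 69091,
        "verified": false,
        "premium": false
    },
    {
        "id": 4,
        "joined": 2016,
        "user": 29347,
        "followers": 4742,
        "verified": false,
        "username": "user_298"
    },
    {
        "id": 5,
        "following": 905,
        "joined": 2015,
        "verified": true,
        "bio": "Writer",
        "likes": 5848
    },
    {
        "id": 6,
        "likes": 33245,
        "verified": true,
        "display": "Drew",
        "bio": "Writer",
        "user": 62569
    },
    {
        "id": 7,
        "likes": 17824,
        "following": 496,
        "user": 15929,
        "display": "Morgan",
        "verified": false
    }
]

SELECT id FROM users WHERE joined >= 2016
[1, 3, 4]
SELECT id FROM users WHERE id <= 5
[1, 2, 3, 4, 5]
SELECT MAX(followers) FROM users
5593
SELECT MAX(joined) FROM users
2022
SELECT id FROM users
[1, 2, 3, 4, 5, 6, 7]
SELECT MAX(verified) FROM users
True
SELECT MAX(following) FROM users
905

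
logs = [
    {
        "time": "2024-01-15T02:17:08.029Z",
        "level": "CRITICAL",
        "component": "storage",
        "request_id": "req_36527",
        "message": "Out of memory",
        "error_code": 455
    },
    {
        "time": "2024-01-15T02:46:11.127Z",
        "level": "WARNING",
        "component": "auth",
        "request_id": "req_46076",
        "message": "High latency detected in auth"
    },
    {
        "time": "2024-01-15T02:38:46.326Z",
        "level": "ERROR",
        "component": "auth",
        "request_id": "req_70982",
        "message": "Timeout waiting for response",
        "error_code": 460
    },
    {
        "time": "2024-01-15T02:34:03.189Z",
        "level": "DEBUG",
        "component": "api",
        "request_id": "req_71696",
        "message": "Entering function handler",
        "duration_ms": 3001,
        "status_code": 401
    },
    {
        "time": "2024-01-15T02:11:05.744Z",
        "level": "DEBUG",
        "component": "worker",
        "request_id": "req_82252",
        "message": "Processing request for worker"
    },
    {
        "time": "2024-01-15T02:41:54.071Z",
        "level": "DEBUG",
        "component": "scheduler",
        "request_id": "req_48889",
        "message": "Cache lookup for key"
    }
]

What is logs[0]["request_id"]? "req_36527"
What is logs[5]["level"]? "DEBUG"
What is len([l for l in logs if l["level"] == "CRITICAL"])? 1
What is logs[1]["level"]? "WARNING"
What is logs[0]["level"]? "CRITICAL"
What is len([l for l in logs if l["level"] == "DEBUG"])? 3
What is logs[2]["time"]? "2024-01-15T02:38:46.326Z"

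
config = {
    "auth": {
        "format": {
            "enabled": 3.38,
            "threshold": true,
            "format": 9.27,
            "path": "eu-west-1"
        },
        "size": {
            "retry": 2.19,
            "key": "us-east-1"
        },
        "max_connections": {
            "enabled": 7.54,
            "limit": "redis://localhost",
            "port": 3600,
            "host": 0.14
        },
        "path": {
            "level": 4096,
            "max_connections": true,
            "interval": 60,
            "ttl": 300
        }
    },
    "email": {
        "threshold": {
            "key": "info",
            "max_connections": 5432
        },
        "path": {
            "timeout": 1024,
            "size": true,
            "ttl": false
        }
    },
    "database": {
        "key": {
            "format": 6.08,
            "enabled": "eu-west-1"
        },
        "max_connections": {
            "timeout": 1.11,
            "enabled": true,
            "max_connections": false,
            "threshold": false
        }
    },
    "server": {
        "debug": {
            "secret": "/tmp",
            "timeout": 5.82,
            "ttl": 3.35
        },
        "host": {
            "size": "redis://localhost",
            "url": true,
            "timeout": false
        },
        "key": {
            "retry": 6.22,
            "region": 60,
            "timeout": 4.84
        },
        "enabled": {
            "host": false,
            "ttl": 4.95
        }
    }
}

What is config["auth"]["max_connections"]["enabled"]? 7.54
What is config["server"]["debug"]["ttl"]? 3.35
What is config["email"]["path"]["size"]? True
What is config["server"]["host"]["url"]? True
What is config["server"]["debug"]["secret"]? "/tmp"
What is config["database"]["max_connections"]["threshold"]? False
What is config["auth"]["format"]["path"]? "eu-west-1"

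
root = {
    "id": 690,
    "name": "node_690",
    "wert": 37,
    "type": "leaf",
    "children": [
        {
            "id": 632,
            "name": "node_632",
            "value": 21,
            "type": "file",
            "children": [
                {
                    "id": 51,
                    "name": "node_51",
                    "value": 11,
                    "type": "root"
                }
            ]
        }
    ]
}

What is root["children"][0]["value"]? 21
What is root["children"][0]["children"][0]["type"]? "root"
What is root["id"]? 690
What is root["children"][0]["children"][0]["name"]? "node_51"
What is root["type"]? "leaf"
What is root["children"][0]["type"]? "file"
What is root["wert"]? 37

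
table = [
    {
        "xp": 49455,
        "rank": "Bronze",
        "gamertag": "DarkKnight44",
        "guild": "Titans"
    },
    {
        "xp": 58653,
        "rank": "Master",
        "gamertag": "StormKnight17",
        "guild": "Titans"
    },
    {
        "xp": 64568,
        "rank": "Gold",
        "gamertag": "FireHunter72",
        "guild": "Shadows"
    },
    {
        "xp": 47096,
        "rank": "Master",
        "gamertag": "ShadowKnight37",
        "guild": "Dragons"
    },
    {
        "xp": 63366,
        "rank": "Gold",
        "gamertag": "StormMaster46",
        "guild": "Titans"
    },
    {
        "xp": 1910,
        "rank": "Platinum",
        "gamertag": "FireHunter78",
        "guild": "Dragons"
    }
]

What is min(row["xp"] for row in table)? 1910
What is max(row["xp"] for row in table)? 64568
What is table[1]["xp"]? 58653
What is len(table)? 6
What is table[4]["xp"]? 63366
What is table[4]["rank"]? "Gold"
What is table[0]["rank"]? "Bronze"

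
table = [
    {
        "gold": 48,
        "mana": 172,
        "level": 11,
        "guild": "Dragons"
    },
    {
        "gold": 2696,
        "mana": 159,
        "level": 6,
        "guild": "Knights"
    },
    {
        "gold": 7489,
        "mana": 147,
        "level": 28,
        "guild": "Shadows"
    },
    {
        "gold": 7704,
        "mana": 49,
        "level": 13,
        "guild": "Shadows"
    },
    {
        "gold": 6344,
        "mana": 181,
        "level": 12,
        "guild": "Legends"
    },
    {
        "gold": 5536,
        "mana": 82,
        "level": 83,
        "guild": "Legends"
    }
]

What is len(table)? 6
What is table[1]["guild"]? "Knights"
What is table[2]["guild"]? "Shadows"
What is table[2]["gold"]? 7489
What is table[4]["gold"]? 6344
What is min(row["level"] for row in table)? 6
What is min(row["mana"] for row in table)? 49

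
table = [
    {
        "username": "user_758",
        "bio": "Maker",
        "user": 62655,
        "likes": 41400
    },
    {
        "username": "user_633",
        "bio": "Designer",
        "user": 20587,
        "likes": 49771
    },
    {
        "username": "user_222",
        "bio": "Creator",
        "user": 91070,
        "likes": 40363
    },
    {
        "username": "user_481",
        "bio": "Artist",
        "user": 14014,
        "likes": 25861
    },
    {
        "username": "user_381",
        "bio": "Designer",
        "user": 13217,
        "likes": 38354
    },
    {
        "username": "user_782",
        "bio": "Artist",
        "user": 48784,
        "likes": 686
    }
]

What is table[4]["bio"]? "Designer"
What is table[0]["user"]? 62655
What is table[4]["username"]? "user_381"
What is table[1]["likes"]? 49771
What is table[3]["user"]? 14014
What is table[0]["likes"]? 41400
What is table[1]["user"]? 20587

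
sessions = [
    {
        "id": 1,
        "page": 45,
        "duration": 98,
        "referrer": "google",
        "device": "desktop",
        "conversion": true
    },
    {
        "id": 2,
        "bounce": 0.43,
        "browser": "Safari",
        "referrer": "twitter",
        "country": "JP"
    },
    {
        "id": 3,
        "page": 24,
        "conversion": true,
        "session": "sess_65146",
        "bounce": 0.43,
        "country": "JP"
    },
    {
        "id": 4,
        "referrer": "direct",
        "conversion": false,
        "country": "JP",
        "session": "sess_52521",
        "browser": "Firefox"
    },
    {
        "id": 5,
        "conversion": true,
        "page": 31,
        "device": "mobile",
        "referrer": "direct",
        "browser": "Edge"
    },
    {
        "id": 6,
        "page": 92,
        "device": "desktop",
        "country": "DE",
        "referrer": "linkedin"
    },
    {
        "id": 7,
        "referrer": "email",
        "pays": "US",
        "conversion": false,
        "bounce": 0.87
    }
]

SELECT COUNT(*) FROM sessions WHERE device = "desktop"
2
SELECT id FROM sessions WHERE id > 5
[6, 7]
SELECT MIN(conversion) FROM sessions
False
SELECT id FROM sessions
[1, 2, 3, 4, 5, 6, 7]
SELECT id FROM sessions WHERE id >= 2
[2, 3, 4, 5, 6, 7]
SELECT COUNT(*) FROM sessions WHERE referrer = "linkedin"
1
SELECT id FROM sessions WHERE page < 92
[1, 3, 5]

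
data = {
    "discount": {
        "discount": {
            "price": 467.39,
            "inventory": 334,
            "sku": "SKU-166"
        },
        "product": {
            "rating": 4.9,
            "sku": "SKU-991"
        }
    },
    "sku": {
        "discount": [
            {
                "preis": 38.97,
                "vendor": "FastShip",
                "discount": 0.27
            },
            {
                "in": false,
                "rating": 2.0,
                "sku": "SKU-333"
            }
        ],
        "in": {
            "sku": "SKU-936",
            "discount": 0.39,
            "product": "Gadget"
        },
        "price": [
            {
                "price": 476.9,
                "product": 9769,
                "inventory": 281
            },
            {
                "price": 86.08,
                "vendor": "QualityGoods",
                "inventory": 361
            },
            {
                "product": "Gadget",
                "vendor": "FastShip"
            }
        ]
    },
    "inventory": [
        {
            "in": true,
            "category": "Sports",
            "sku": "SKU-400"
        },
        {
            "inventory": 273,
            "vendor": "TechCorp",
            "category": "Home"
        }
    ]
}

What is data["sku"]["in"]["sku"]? "SKU-936"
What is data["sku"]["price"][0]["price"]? 476.9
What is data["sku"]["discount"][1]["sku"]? "SKU-333"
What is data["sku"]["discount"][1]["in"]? False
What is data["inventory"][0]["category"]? "Sports"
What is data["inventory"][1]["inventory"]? 273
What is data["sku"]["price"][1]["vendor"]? "QualityGoods"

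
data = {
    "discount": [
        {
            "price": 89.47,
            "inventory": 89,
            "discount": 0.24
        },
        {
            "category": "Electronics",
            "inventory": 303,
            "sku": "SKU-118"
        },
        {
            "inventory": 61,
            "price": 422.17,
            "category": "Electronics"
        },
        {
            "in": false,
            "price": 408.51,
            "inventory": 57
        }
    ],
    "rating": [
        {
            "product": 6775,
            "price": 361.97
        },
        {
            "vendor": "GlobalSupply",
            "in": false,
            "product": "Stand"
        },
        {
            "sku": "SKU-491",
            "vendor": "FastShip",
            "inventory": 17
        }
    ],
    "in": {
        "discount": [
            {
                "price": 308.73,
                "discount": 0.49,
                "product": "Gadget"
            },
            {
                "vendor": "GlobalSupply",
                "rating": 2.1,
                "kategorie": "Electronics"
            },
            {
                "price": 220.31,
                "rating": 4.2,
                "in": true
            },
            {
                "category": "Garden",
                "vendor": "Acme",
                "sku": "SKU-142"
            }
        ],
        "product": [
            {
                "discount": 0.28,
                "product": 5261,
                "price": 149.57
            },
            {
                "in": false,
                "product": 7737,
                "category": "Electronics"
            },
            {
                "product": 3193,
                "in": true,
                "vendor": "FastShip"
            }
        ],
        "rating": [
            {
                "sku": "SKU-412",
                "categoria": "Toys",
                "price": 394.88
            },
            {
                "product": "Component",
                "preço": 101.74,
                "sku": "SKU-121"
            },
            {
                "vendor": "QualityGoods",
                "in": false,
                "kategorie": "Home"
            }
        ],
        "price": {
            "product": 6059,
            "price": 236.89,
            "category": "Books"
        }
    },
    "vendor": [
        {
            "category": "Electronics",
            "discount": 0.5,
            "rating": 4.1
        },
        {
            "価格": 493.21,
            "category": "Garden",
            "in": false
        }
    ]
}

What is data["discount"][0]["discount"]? 0.24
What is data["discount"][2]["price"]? 422.17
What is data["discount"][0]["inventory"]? 89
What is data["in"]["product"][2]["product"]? 3193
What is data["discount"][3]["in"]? False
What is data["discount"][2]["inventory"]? 61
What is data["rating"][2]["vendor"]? "FastShip"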